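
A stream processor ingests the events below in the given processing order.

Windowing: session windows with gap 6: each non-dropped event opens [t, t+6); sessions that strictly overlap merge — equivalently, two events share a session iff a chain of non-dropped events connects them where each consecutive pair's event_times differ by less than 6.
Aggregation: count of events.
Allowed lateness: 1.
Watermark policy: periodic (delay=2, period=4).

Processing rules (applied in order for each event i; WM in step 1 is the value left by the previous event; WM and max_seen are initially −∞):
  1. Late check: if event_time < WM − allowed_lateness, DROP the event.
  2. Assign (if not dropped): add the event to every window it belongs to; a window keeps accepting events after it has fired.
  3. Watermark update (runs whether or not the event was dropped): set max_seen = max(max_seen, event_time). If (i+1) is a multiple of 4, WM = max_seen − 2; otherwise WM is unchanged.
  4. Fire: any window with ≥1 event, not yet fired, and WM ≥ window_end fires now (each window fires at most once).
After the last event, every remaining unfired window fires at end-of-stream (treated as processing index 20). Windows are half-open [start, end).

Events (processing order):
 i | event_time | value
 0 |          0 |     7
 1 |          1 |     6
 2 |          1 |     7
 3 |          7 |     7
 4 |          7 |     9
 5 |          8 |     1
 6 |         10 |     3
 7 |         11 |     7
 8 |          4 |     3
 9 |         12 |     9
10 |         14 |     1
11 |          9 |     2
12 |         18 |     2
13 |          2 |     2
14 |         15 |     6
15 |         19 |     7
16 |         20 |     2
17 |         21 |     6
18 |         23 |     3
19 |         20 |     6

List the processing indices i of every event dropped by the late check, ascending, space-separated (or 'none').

i=0 t=0 v=7: → [0,6); WM=−∞
i=1 t=1 v=6: → [0,7); WM=−∞
i=2 t=1 v=7: → [0,7); WM=−∞
i=3 t=7 v=7: → [7,13); WM=5
i=4 t=7 v=9: → [7,13); WM=5
i=5 t=8 v=1: → [7,14); WM=5
i=6 t=10 v=3: → [7,16); WM=5
i=7 t=11 v=7: → [7,17); WM=9
i=8 t=4 v=3: DROP (t<9-1); WM=9
i=9 t=12 v=9: → [7,18); WM=9
i=10 t=14 v=1: → [7,20); WM=9
i=11 t=9 v=2: → [7,20); WM=12
i=12 t=18 v=2: → [7,24); WM=12
i=13 t=2 v=2: DROP (t<12-1); WM=12
i=14 t=15 v=6: → [7,24); WM=12
i=15 t=19 v=7: → [7,25); WM=17
i=16 t=20 v=2: → [7,26); WM=17
i=17 t=21 v=6: → [7,27); WM=17
i=18 t=23 v=3: → [7,29); WM=17
i=19 t=20 v=6: → [7,29); WM=21

8 13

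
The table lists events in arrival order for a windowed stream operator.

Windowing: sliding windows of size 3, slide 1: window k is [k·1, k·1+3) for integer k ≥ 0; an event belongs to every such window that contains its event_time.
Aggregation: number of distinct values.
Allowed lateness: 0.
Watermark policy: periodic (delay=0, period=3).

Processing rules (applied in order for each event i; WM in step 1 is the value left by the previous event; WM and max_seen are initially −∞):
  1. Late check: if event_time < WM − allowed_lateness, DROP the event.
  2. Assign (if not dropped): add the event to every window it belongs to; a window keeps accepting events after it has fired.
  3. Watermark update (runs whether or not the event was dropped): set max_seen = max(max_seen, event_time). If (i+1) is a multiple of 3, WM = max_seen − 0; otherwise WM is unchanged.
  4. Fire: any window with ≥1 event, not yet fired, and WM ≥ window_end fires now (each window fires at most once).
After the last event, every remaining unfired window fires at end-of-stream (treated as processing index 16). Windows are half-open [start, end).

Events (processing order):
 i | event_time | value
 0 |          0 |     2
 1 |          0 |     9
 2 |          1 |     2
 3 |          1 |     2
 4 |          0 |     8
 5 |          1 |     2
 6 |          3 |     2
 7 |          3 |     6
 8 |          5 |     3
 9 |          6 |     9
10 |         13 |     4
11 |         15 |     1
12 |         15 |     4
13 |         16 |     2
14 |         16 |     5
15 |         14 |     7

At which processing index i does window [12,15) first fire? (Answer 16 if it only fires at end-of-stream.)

11

i=0 t=0 v=2: → [0,3); WM=−∞
i=1 t=0 v=9: → [0,3); WM=−∞
i=2 t=1 v=2: → [1,4),[0,3); WM=1
i=3 t=1 v=2: → [1,4),[0,3); WM=1
i=4 t=0 v=8: DROP (t<1-0); WM=1
i=5 t=1 v=2: → [1,4),[0,3); WM=1
i=6 t=3 v=2: → [3,6),[2,5),[1,4); WM=1
i=7 t=3 v=6: → [3,6),[2,5),[1,4); WM=1
i=8 t=5 v=3: → [5,8),[4,7),[3,6); WM=5; [0,3) fires=2 [1,4) fires=2 [2,5) fires=2
i=9 t=6 v=9: → [6,9),[5,8),[4,7); WM=5
i=10 t=13 v=4: → [13,16),[12,15),[11,14); WM=5
i=11 t=15 v=1: → [15,18),[14,17),[13,16); WM=15; [3,6) fires=3 [4,7) fires=2 [5,8) fires=2 [6,9) fires=1 [11,14) fires=1 [12,15) fires=1
i=12 t=15 v=4: → [15,18),[14,17),[13,16); WM=15
i=13 t=16 v=2: → [16,19),[15,18),[14,17); WM=15
i=14 t=16 v=5: → [16,19),[15,18),[14,17); WM=16; [13,16) fires=2
i=15 t=14 v=7: DROP (t<16-0); WM=16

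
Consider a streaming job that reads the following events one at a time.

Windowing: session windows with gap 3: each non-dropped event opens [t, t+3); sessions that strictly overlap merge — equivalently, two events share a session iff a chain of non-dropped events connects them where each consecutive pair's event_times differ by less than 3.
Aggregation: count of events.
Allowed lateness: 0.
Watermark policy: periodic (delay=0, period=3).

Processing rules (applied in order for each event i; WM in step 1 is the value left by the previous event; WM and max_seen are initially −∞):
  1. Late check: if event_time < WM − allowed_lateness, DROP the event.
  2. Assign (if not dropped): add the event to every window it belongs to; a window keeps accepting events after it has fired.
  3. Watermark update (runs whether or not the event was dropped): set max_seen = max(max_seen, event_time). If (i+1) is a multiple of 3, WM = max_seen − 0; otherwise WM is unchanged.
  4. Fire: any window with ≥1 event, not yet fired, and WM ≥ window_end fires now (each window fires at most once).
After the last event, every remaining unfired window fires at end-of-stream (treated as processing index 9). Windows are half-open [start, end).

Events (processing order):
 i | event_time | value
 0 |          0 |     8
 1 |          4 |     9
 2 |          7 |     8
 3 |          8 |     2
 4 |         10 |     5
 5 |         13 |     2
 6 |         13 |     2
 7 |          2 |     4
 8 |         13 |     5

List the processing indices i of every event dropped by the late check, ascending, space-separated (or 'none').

i=0 t=0 v=8: → [0,3); WM=−∞
i=1 t=4 v=9: → [4,7); WM=−∞
i=2 t=7 v=8: → [7,10); WM=7
i=3 t=8 v=2: → [7,11); WM=7
i=4 t=10 v=5: → [7,13); WM=7
i=5 t=13 v=2: → [13,16); WM=13
i=6 t=13 v=2: → [13,16); WM=13
i=7 t=2 v=4: DROP (t<13-0); WM=13
i=8 t=13 v=5: → [13,16); WM=13

7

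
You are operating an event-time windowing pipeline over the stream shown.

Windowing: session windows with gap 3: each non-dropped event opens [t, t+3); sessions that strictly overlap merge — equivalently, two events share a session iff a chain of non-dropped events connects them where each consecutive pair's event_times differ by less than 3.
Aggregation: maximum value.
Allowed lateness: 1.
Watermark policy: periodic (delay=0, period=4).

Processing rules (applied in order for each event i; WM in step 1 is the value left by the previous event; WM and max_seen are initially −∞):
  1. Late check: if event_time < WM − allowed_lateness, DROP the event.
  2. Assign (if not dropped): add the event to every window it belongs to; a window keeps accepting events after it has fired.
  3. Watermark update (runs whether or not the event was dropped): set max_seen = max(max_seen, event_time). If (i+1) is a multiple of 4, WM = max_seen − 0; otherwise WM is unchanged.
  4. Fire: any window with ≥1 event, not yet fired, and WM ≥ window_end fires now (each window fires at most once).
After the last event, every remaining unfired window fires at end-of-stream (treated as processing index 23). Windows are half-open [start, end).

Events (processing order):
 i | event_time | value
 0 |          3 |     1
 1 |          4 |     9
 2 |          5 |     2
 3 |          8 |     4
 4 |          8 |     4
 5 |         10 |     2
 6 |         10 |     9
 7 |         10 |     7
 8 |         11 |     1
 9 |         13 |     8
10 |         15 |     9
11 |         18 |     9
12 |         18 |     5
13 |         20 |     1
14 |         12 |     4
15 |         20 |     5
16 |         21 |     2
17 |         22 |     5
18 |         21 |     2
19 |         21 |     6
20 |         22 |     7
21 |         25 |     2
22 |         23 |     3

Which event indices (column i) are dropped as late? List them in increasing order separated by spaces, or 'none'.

i=0 t=3 v=1: → [3,6); WM=−∞
i=1 t=4 v=9: → [3,7); WM=−∞
i=2 t=5 v=2: → [3,8); WM=−∞
i=3 t=8 v=4: → [8,11); WM=8
i=4 t=8 v=4: → [8,11); WM=8
i=5 t=10 v=2: → [8,13); WM=8
i=6 t=10 v=9: → [8,13); WM=8
i=7 t=10 v=7: → [8,13); WM=10
i=8 t=11 v=1: → [8,14); WM=10
i=9 t=13 v=8: → [8,16); WM=10
i=10 t=15 v=9: → [8,18); WM=10
i=11 t=18 v=9: → [18,21); WM=18
i=12 t=18 v=5: → [18,21); WM=18
i=13 t=20 v=1: → [18,23); WM=18
i=14 t=12 v=4: DROP (t<18-1); WM=18
i=15 t=20 v=5: → [18,23); WM=20
i=16 t=21 v=2: → [18,24); WM=20
i=17 t=22 v=5: → [18,25); WM=20
i=18 t=21 v=2: → [18,25); WM=20
i=19 t=21 v=6: → [18,25); WM=22
i=20 t=22 v=7: → [18,25); WM=22
i=21 t=25 v=2: → [25,28); WM=22
i=22 t=23 v=3: → [18,28); WM=22

14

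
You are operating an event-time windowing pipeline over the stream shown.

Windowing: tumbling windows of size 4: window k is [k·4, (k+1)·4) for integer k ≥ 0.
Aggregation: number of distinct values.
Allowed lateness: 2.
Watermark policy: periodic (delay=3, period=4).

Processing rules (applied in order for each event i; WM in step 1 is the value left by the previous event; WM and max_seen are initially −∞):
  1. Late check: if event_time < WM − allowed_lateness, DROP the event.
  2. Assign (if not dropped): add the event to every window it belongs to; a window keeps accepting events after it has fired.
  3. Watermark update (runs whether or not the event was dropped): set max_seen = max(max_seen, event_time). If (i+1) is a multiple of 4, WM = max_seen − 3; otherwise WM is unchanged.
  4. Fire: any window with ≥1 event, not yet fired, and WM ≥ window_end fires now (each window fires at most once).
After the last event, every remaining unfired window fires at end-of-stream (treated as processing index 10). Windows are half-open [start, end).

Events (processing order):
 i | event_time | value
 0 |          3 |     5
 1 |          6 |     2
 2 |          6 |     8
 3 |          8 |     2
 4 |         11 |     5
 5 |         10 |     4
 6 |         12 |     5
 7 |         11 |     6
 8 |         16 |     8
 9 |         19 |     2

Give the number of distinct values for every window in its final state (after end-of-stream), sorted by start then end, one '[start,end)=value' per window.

[0,4)=1 [4,8)=2 [8,12)=4 [12,16)=1 [16,20)=2

i=0 t=3 v=5: → [0,4); WM=−∞
i=1 t=6 v=2: → [4,8); WM=−∞
i=2 t=6 v=8: → [4,8); WM=−∞
i=3 t=8 v=2: → [8,12); WM=5; [0,4) fires=1
i=4 t=11 v=5: → [8,12); WM=5
i=5 t=10 v=4: → [8,12); WM=5
i=6 t=12 v=5: → [12,16); WM=5
i=7 t=11 v=6: → [8,12); WM=9; [4,8) fires=2
i=8 t=16 v=8: → [16,20); WM=9
i=9 t=19 v=2: → [16,20); WM=9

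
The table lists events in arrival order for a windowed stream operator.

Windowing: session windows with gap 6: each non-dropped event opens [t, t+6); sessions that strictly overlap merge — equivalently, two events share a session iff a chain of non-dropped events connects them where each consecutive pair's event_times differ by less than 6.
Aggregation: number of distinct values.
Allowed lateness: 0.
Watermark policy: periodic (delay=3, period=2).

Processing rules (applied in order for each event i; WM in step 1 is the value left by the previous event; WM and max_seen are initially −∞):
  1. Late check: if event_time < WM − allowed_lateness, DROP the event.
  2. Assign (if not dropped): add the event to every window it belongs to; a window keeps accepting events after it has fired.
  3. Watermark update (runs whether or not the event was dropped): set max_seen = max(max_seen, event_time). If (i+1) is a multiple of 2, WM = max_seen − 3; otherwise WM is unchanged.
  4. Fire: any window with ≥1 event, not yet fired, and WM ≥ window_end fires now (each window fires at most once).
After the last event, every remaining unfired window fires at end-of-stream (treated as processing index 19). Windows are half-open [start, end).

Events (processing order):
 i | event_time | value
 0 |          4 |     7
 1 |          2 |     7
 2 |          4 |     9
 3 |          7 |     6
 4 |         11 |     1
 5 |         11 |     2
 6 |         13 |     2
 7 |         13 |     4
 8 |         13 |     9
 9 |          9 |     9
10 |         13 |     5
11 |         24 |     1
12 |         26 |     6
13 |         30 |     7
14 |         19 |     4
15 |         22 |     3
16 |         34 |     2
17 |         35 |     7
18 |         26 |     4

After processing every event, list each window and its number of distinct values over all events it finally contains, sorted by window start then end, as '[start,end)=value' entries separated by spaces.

[2,19)=7 [24,41)=4

i=0 t=4 v=7: → [4,10); WM=−∞
i=1 t=2 v=7: → [2,10); WM=1
i=2 t=4 v=9: → [2,10); WM=1
i=3 t=7 v=6: → [2,13); WM=4
i=4 t=11 v=1: → [2,17); WM=4
i=5 t=11 v=2: → [2,17); WM=8
i=6 t=13 v=2: → [2,19); WM=8
i=7 t=13 v=4: → [2,19); WM=10
i=8 t=13 v=9: → [2,19); WM=10
i=9 t=9 v=9: DROP (t<10-0); WM=10
i=10 t=13 v=5: → [2,19); WM=10
i=11 t=24 v=1: → [24,30); WM=21
i=12 t=26 v=6: → [24,32); WM=21
i=13 t=30 v=7: → [24,36); WM=27
i=14 t=19 v=4: DROP (t<27-0); WM=27
i=15 t=22 v=3: DROP (t<27-0); WM=27
i=16 t=34 v=2: → [24,40); WM=27
i=17 t=35 v=7: → [24,41); WM=32
i=18 t=26 v=4: DROP (t<32-0); WM=32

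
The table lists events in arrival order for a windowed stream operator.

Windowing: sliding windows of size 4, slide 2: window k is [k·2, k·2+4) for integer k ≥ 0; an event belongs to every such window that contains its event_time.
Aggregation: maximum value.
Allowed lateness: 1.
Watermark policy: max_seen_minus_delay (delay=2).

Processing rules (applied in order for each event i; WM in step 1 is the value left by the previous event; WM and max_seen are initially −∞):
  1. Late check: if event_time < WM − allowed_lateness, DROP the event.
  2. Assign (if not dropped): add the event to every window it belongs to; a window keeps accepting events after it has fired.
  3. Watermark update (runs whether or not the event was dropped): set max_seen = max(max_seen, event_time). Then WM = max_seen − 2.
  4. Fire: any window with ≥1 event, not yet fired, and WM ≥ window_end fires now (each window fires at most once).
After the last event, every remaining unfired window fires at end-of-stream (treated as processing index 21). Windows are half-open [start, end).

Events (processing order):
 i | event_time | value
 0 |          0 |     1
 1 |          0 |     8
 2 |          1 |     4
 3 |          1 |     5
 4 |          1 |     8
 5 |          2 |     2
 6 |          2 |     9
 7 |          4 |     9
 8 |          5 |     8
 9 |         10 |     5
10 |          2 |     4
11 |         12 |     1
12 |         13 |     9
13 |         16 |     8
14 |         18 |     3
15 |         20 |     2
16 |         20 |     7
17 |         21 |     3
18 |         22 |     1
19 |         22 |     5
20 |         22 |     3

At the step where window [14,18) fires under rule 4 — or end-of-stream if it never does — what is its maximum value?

8

i=0 t=0 v=1: → [0,4); WM=-2
i=1 t=0 v=8: → [0,4); WM=-2
i=2 t=1 v=4: → [0,4); WM=-1
i=3 t=1 v=5: → [0,4); WM=-1
i=4 t=1 v=8: → [0,4); WM=-1
i=5 t=2 v=2: → [2,6),[0,4); WM=0
i=6 t=2 v=9: → [2,6),[0,4); WM=0
i=7 t=4 v=9: → [4,8),[2,6); WM=2
i=8 t=5 v=8: → [4,8),[2,6); WM=3
i=9 t=10 v=5: → [10,14),[8,12); WM=8; [0,4) fires=9 [2,6) fires=9 [4,8) fires=9
i=10 t=2 v=4: DROP (t<8-1); WM=8
i=11 t=12 v=1: → [12,16),[10,14); WM=10
i=12 t=13 v=9: → [12,16),[10,14); WM=11
i=13 t=16 v=8: → [16,20),[14,18); WM=14; [8,12) fires=5 [10,14) fires=9
i=14 t=18 v=3: → [18,22),[16,20); WM=16; [12,16) fires=9
i=15 t=20 v=2: → [20,24),[18,22); WM=18; [14,18) fires=8
i=16 t=20 v=7: → [20,24),[18,22); WM=18
i=17 t=21 v=3: → [20,24),[18,22); WM=19
i=18 t=22 v=1: → [22,26),[20,24); WM=20; [16,20) fires=8
i=19 t=22 v=5: → [22,26),[20,24); WM=20
i=20 t=22 v=3: → [22,26),[20,24); WM=20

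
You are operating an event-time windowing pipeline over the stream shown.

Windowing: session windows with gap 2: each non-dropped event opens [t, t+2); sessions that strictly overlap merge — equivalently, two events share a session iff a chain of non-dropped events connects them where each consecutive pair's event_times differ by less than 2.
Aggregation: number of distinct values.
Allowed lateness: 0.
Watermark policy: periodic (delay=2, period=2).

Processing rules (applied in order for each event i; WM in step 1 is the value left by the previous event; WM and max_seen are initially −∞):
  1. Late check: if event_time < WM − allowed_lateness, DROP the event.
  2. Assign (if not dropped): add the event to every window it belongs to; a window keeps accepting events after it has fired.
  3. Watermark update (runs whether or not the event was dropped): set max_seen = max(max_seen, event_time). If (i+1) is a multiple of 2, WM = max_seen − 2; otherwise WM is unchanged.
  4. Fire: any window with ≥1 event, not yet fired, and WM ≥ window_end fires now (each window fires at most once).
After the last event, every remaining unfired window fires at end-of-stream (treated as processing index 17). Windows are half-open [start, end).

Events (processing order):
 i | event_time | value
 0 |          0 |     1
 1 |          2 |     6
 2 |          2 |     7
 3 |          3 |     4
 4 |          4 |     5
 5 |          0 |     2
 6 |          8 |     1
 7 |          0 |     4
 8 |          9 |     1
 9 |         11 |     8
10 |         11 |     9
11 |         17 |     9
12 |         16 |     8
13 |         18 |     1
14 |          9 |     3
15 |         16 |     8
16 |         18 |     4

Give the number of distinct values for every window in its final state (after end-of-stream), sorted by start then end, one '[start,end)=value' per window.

[0,2)=1 [2,6)=4 [8,11)=1 [11,13)=2 [16,20)=4

i=0 t=0 v=1: → [0,2); WM=−∞
i=1 t=2 v=6: → [2,4); WM=0
i=2 t=2 v=7: → [2,4); WM=0
i=3 t=3 v=4: → [2,5); WM=1
i=4 t=4 v=5: → [2,6); WM=1
i=5 t=0 v=2: DROP (t<1-0); WM=2
i=6 t=8 v=1: → [8,10); WM=2
i=7 t=0 v=4: DROP (t<2-0); WM=6
i=8 t=9 v=1: → [8,11); WM=6
i=9 t=11 v=8: → [11,13); WM=9
i=10 t=11 v=9: → [11,13); WM=9
i=11 t=17 v=9: → [17,19); WM=15
i=12 t=16 v=8: → [16,19); WM=15
i=13 t=18 v=1: → [16,20); WM=16
i=14 t=9 v=3: DROP (t<16-0); WM=16
i=15 t=16 v=8: → [16,20); WM=16
i=16 t=18 v=4: → [16,20); WM=16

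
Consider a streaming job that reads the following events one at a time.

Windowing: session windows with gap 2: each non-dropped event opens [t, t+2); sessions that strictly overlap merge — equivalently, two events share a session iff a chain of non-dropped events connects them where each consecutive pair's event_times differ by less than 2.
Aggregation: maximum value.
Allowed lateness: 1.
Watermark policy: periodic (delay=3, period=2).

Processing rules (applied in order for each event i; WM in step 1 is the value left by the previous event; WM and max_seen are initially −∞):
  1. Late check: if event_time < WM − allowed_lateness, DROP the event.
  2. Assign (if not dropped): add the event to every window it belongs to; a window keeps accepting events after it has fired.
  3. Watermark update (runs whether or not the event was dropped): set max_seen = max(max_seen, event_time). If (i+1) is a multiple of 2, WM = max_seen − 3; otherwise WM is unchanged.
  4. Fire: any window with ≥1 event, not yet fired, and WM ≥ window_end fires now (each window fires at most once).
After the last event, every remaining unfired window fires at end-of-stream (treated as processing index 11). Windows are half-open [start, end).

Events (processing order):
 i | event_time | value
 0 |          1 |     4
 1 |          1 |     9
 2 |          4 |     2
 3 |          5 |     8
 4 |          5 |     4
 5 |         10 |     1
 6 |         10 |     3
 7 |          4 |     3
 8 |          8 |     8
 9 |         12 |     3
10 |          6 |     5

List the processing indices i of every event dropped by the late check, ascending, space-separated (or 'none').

7 10

i=0 t=1 v=4: → [1,3); WM=−∞
i=1 t=1 v=9: → [1,3); WM=-2
i=2 t=4 v=2: → [4,6); WM=-2
i=3 t=5 v=8: → [4,7); WM=2
i=4 t=5 v=4: → [4,7); WM=2
i=5 t=10 v=1: → [10,12); WM=7
i=6 t=10 v=3: → [10,12); WM=7
i=7 t=4 v=3: DROP (t<7-1); WM=7
i=8 t=8 v=8: → [8,10); WM=7
i=9 t=12 v=3: → [12,14); WM=9
i=10 t=6 v=5: DROP (t<9-1); WM=9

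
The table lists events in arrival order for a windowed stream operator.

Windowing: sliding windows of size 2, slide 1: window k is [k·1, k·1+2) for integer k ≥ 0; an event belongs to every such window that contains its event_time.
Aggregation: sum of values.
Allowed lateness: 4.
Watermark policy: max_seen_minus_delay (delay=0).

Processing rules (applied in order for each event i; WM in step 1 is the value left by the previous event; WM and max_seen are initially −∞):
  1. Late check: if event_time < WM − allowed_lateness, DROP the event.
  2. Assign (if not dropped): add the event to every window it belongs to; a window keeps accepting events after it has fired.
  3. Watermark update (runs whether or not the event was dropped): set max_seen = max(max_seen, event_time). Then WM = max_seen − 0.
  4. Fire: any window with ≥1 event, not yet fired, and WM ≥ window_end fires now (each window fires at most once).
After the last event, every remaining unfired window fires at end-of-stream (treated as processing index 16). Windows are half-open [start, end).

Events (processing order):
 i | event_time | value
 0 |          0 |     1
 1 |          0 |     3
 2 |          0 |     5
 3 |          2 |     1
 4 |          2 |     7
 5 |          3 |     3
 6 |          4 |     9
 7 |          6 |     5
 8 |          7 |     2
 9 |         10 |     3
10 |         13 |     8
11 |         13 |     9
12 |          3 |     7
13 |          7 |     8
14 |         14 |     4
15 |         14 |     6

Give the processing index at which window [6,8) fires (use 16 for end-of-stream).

i=0 t=0 v=1: → [0,2); WM=0
i=1 t=0 v=3: → [0,2); WM=0
i=2 t=0 v=5: → [0,2); WM=0
i=3 t=2 v=1: → [2,4),[1,3); WM=2; [0,2) fires=9
i=4 t=2 v=7: → [2,4),[1,3); WM=2
i=5 t=3 v=3: → [3,5),[2,4); WM=3; [1,3) fires=8
i=6 t=4 v=9: → [4,6),[3,5); WM=4; [2,4) fires=11
i=7 t=6 v=5: → [6,8),[5,7); WM=6; [3,5) fires=12 [4,6) fires=9
i=8 t=7 v=2: → [7,9),[6,8); WM=7; [5,7) fires=5
i=9 t=10 v=3: → [10,12),[9,11); WM=10; [6,8) fires=7 [7,9) fires=2
i=10 t=13 v=8: → [13,15),[12,14); WM=13; [9,11) fires=3 [10,12) fires=3
i=11 t=13 v=9: → [13,15),[12,14); WM=13
i=12 t=3 v=7: DROP (t<13-4); WM=13
i=13 t=7 v=8: DROP (t<13-4); WM=13
i=14 t=14 v=4: → [14,16),[13,15); WM=14; [12,14) fires=17
i=15 t=14 v=6: → [14,16),[13,15); WM=14

9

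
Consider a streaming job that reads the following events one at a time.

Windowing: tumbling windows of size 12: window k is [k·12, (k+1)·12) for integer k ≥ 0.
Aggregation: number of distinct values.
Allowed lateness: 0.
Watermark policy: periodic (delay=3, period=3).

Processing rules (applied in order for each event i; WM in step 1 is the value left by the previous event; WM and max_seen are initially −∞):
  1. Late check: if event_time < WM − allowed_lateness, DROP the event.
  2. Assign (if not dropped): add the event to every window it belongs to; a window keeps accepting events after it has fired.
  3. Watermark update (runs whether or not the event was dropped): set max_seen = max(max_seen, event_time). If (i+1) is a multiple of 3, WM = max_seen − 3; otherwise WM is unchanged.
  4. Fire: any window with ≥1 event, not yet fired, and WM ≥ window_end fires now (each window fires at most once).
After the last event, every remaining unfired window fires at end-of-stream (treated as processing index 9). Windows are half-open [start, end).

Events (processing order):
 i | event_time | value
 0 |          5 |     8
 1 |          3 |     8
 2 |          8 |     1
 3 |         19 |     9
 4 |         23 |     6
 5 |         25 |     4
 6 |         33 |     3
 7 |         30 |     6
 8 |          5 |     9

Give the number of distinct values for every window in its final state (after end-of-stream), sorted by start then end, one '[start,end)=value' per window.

[0,12)=2 [12,24)=2 [24,36)=3

i=0 t=5 v=8: → [0,12); WM=−∞
i=1 t=3 v=8: → [0,12); WM=−∞
i=2 t=8 v=1: → [0,12); WM=5
i=3 t=19 v=9: → [12,24); WM=5
i=4 t=23 v=6: → [12,24); WM=5
i=5 t=25 v=4: → [24,36); WM=22; [0,12) fires=2
i=6 t=33 v=3: → [24,36); WM=22
i=7 t=30 v=6: → [24,36); WM=22
i=8 t=5 v=9: DROP (t<22-0); WM=30; [12,24) fires=2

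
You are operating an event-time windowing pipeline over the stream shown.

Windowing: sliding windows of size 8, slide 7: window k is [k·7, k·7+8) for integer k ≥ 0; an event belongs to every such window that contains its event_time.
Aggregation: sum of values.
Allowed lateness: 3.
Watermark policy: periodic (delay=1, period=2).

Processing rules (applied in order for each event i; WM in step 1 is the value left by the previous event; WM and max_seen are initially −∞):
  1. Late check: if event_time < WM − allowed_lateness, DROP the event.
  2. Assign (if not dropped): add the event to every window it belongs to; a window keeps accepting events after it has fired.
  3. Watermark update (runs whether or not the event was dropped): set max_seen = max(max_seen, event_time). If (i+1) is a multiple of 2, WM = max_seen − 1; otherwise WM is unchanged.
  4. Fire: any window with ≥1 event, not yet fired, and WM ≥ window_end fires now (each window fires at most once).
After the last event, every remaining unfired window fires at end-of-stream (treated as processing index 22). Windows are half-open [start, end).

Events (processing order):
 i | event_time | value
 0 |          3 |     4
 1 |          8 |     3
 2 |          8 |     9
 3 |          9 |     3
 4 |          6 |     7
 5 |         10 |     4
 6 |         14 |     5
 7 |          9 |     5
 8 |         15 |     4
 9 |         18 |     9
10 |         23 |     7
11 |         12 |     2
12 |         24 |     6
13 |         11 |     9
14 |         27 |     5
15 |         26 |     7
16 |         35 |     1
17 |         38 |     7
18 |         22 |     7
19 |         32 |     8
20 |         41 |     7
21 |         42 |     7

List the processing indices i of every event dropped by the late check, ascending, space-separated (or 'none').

i=0 t=3 v=4: → [0,8); WM=−∞
i=1 t=8 v=3: → [7,15); WM=7
i=2 t=8 v=9: → [7,15); WM=7
i=3 t=9 v=3: → [7,15); WM=8; [0,8) fires=4
i=4 t=6 v=7: → [0,8); WM=8
i=5 t=10 v=4: → [7,15); WM=9
i=6 t=14 v=5: → [14,22),[7,15); WM=9
i=7 t=9 v=5: → [7,15); WM=13
i=8 t=15 v=4: → [14,22); WM=13
i=9 t=18 v=9: → [14,22); WM=17; [7,15) fires=29
i=10 t=23 v=7: → [21,29); WM=17
i=11 t=12 v=2: DROP (t<17-3); WM=22; [14,22) fires=18
i=12 t=24 v=6: → [21,29); WM=22
i=13 t=11 v=9: DROP (t<22-3); WM=23
i=14 t=27 v=5: → [21,29); WM=23
i=15 t=26 v=7: → [21,29); WM=26
i=16 t=35 v=1: → [35,43),[28,36); WM=26
i=17 t=38 v=7: → [35,43); WM=37; [21,29) fires=25 [28,36) fires=1
i=18 t=22 v=7: DROP (t<37-3); WM=37
i=19 t=32 v=8: DROP (t<37-3); WM=37
i=20 t=41 v=7: → [35,43); WM=37
i=21 t=42 v=7: → [42,50),[35,43); WM=41

11 13 18 19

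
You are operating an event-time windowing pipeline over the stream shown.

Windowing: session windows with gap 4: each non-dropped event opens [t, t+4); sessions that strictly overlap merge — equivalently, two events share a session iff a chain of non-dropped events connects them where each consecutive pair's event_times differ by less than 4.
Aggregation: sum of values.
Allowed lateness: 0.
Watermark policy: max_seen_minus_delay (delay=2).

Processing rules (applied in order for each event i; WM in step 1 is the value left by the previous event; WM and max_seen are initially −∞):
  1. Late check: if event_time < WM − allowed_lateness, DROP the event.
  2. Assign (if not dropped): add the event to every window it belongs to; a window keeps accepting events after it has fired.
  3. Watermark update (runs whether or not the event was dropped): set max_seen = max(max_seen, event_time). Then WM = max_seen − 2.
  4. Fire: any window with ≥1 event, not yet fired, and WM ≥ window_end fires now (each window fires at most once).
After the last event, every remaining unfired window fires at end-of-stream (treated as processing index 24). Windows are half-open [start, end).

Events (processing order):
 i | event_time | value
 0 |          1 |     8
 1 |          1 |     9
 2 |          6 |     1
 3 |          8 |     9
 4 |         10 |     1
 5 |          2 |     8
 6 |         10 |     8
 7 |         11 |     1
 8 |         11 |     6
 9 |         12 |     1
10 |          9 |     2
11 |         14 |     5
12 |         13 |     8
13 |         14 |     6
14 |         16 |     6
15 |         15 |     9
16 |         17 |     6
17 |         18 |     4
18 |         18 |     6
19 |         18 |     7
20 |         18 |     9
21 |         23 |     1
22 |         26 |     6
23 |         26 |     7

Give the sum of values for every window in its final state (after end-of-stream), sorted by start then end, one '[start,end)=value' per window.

i=0 t=1 v=8: → [1,5); WM=-1
i=1 t=1 v=9: → [1,5); WM=-1
i=2 t=6 v=1: → [6,10); WM=4
i=3 t=8 v=9: → [6,12); WM=6
i=4 t=10 v=1: → [6,14); WM=8
i=5 t=2 v=8: DROP (t<8-0); WM=8
i=6 t=10 v=8: → [6,14); WM=8
i=7 t=11 v=1: → [6,15); WM=9
i=8 t=11 v=6: → [6,15); WM=9
i=9 t=12 v=1: → [6,16); WM=10
i=10 t=9 v=2: DROP (t<10-0); WM=10
i=11 t=14 v=5: → [6,18); WM=12
i=12 t=13 v=8: → [6,18); WM=12
i=13 t=14 v=6: → [6,18); WM=12
i=14 t=16 v=6: → [6,20); WM=14
i=15 t=15 v=9: → [6,20); WM=14
i=16 t=17 v=6: → [6,21); WM=15
i=17 t=18 v=4: → [6,22); WM=16
i=18 t=18 v=6: → [6,22); WM=16
i=19 t=18 v=7: → [6,22); WM=16
i=20 t=18 v=9: → [6,22); WM=16
i=21 t=23 v=1: → [23,27); WM=21
i=22 t=26 v=6: → [23,30); WM=24
i=23 t=26 v=7: → [23,30); WM=24

[1,5)=17 [6,22)=93 [23,30)=14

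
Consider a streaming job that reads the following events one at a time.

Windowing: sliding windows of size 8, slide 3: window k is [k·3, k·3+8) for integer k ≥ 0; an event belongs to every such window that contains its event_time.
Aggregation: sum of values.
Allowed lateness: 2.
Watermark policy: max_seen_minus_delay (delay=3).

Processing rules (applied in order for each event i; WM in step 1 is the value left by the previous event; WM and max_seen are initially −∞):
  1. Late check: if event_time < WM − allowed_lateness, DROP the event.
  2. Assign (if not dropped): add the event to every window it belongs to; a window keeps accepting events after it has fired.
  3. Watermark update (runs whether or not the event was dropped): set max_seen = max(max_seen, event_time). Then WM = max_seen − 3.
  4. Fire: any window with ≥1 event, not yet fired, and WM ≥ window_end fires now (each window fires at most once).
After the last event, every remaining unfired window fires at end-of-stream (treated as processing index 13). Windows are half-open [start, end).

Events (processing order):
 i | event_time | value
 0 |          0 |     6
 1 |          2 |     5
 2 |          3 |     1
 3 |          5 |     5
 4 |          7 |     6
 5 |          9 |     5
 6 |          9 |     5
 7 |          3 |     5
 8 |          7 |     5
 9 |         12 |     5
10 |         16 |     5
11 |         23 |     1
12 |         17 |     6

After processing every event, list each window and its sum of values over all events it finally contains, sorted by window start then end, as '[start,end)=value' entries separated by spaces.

[0,8)=28 [3,11)=27 [6,14)=26 [9,17)=20 [12,20)=10 [15,23)=5 [18,26)=1 [21,29)=1

i=0 t=0 v=6: → [0,8); WM=-3
i=1 t=2 v=5: → [0,8); WM=-1
i=2 t=3 v=1: → [3,11),[0,8); WM=0
i=3 t=5 v=5: → [3,11),[0,8); WM=2
i=4 t=7 v=6: → [6,14),[3,11),[0,8); WM=4
i=5 t=9 v=5: → [9,17),[6,14),[3,11); WM=6
i=6 t=9 v=5: → [9,17),[6,14),[3,11); WM=6
i=7 t=3 v=5: DROP (t<6-2); WM=6
i=8 t=7 v=5: → [6,14),[3,11),[0,8); WM=6
i=9 t=12 v=5: → [12,20),[9,17),[6,14); WM=9; [0,8) fires=28
i=10 t=16 v=5: → [15,23),[12,20),[9,17); WM=13; [3,11) fires=27
i=11 t=23 v=1: → [21,29),[18,26); WM=20; [6,14) fires=26 [9,17) fires=20 [12,20) fires=10
i=12 t=17 v=6: DROP (t<20-2); WM=20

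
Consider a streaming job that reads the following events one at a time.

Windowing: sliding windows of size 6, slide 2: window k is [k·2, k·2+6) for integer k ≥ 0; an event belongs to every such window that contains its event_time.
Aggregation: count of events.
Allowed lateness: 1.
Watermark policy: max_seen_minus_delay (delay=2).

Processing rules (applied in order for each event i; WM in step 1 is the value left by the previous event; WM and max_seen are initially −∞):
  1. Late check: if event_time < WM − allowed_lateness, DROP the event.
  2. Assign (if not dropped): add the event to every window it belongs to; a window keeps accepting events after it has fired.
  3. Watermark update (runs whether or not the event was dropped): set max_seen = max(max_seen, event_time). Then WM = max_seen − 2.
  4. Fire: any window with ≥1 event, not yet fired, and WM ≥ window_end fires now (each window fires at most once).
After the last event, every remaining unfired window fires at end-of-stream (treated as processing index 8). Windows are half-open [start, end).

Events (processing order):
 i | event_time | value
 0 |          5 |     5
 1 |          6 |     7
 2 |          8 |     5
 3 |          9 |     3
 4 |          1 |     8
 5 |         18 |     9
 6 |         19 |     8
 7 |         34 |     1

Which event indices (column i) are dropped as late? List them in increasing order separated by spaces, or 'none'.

i=0 t=5 v=5: → [4,10),[2,8),[0,6); WM=3
i=1 t=6 v=7: → [6,12),[4,10),[2,8); WM=4
i=2 t=8 v=5: → [8,14),[6,12),[4,10); WM=6; [0,6) fires=1
i=3 t=9 v=3: → [8,14),[6,12),[4,10); WM=7
i=4 t=1 v=8: DROP (t<7-1); WM=7
i=5 t=18 v=9: → [18,24),[16,22),[14,20); WM=16; [2,8) fires=2 [4,10) fires=4 [6,12) fires=3 [8,14) fires=2
i=6 t=19 v=8: → [18,24),[16,22),[14,20); WM=17
i=7 t=34 v=1: → [34,40),[32,38),[30,36); WM=32; [14,20) fires=2 [16,22) fires=2 [18,24) fires=2

4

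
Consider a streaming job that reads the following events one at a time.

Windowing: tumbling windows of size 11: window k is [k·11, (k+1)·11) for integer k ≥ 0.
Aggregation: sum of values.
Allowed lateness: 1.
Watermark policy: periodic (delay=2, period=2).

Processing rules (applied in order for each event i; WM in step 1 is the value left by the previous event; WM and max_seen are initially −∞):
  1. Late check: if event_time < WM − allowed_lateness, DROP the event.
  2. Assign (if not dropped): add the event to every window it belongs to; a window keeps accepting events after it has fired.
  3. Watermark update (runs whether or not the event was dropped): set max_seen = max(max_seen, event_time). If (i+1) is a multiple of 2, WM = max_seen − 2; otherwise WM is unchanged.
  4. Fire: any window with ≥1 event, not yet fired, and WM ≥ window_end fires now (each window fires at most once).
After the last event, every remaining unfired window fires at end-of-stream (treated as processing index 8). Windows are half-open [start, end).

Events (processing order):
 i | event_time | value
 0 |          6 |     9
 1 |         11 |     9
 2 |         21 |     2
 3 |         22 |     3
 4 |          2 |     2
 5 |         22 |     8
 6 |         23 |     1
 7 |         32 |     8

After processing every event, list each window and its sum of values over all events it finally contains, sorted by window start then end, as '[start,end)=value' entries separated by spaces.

[0,11)=9 [11,22)=11 [22,33)=20

i=0 t=6 v=9: → [0,11); WM=−∞
i=1 t=11 v=9: → [11,22); WM=9
i=2 t=21 v=2: → [11,22); WM=9
i=3 t=22 v=3: → [22,33); WM=20; [0,11) fires=9
i=4 t=2 v=2: DROP (t<20-1); WM=20
i=5 t=22 v=8: → [22,33); WM=20
i=6 t=23 v=1: → [22,33); WM=20
i=7 t=32 v=8: → [22,33); WM=30; [11,22) fires=11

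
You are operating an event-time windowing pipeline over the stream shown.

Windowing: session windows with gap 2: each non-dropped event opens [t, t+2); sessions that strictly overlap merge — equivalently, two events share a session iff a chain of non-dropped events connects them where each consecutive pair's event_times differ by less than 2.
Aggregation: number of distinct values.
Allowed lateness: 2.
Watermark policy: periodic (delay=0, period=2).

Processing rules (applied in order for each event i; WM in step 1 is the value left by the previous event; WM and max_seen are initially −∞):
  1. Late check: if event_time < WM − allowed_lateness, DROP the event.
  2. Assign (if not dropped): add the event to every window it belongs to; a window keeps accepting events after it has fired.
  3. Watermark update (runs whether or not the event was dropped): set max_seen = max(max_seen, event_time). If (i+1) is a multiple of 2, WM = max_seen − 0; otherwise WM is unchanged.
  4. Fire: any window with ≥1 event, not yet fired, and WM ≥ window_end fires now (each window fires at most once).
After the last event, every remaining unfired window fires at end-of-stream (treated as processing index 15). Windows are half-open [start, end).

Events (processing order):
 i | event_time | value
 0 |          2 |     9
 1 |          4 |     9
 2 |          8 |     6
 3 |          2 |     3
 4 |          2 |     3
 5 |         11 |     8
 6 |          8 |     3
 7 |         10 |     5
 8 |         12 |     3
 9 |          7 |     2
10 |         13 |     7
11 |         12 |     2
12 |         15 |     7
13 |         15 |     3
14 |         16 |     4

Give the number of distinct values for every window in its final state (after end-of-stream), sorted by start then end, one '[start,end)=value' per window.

i=0 t=2 v=9: → [2,4); WM=−∞
i=1 t=4 v=9: → [4,6); WM=4
i=2 t=8 v=6: → [8,10); WM=4
i=3 t=2 v=3: → [2,4); WM=8
i=4 t=2 v=3: DROP (t<8-2); WM=8
i=5 t=11 v=8: → [11,13); WM=11
i=6 t=8 v=3: DROP (t<11-2); WM=11
i=7 t=10 v=5: → [10,13); WM=11
i=8 t=12 v=3: → [10,14); WM=11
i=9 t=7 v=2: DROP (t<11-2); WM=12
i=10 t=13 v=7: → [10,15); WM=12
i=11 t=12 v=2: → [10,15); WM=13
i=12 t=15 v=7: → [15,17); WM=13
i=13 t=15 v=3: → [15,17); WM=15
i=14 t=16 v=4: → [15,18); WM=15

[2,4)=2 [4,6)=1 [8,10)=1 [10,15)=5 [15,18)=3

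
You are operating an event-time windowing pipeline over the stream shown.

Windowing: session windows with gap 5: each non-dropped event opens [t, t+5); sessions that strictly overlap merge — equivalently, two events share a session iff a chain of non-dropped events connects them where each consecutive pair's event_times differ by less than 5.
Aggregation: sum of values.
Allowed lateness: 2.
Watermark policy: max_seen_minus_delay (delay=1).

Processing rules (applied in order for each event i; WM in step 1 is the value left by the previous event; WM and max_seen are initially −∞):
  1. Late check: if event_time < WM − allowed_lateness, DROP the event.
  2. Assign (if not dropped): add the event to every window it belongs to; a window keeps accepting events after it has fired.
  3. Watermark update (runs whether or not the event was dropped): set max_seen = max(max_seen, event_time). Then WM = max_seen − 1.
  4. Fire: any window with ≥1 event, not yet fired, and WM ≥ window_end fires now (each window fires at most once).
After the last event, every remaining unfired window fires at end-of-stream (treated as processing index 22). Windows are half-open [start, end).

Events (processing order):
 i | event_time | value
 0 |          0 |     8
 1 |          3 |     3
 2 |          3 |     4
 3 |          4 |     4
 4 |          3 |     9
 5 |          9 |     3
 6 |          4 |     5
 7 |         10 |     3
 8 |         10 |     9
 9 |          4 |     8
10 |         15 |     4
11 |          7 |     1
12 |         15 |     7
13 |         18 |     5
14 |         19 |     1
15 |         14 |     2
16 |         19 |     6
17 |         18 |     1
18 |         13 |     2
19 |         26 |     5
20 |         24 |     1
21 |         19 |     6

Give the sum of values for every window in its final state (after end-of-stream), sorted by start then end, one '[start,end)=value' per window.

i=0 t=0 v=8: → [0,5); WM=-1
i=1 t=3 v=3: → [0,8); WM=2
i=2 t=3 v=4: → [0,8); WM=2
i=3 t=4 v=4: → [0,9); WM=3
i=4 t=3 v=9: → [0,9); WM=3
i=5 t=9 v=3: → [9,14); WM=8
i=6 t=4 v=5: DROP (t<8-2); WM=8
i=7 t=10 v=3: → [9,15); WM=9
i=8 t=10 v=9: → [9,15); WM=9
i=9 t=4 v=8: DROP (t<9-2); WM=9
i=10 t=15 v=4: → [15,20); WM=14
i=11 t=7 v=1: DROP (t<14-2); WM=14
i=12 t=15 v=7: → [15,20); WM=14
i=13 t=18 v=5: → [15,23); WM=17
i=14 t=19 v=1: → [15,24); WM=18
i=15 t=14 v=2: DROP (t<18-2); WM=18
i=16 t=19 v=6: → [15,24); WM=18
i=17 t=18 v=1: → [15,24); WM=18
i=18 t=13 v=2: DROP (t<18-2); WM=18
i=19 t=26 v=5: → [26,31); WM=25
i=20 t=24 v=1: → [24,31); WM=25
i=21 t=19 v=6: DROP (t<25-2); WM=25

[0,9)=28 [9,15)=15 [15,24)=24 [24,31)=6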